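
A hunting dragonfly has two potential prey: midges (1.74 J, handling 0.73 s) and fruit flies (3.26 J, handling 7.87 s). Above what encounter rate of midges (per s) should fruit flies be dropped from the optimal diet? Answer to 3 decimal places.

0.288 per s

At the threshold, the rate on midges alone equals the profitability of fruit flies: λ·1.74/(1 + λ·0.73) = 3.26/7.87 = 0.4142.
Rearranging, λ(1.74 − 0.4142×0.73) = 0.4142, so λ = 0.4142/1.438 = 0.2881 per s.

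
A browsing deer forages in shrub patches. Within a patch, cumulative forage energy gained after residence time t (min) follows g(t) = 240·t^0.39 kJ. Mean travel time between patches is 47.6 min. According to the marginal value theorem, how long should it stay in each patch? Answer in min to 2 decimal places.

30.43 min

By the marginal value theorem, leave when the instantaneous gain rate g'(t) equals the habitat-wide average g(t)/(T + t).
g'(t) = 0.39·240·t^-0.61. Setting 0.39·240·t^-0.61 = 240·t^0.39/(47.6+t) gives 0.39(47.6+t) = t, so 0.61·t = 0.39×47.6.
t* = 0.39×47.6/0.61 = 30.43 min.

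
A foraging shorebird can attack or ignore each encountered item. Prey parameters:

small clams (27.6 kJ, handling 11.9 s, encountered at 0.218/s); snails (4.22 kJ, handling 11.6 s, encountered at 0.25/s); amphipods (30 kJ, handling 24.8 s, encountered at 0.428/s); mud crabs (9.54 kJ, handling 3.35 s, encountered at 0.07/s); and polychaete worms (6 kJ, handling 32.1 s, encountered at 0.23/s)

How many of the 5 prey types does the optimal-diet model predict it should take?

Profitabilities (E/h, kJ/s): mud crabs 2.85, small clams 2.32, amphipods 1.21, snails 0.364, polychaete worms 0.187. Add prey in this order while the next type's profitability exceeds the intake rate on those already taken.
Rate on top 1: 0.5409. small clams: 2.32 > 0.5409 → include.
Rate on top 2: 1.746. amphipods: 1.21 < 1.746 → exclude; stop.
Optimal diet: mud crabs, small clams — 2 of 5 types.

2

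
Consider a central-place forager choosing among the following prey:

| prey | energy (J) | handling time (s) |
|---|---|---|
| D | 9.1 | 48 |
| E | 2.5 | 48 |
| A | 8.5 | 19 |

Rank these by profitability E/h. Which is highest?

A

Profitability E/h (J/s): D = 9.1/48 = 0.19, E = 2.5/48 = 0.0521, A = 8.5/19 = 0.447.
Ranked: A > D > E.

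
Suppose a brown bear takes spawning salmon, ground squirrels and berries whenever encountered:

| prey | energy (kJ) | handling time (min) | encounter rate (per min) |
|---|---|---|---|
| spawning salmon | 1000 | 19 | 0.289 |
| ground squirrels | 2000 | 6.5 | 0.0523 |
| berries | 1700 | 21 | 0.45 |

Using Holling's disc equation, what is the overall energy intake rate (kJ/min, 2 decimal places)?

R = Σλ_iE_i / (1 + Σλ_ih_i)
Numerator: 0.289×1000 + 0.0523×2000 + 0.45×1700 = 1159
Denominator: 1 + 0.289×19 + 0.0523×6.5 + 0.45×21 = 16.28
R = 1159/16.28 = 71.16 kJ/min

71.16 kJ/min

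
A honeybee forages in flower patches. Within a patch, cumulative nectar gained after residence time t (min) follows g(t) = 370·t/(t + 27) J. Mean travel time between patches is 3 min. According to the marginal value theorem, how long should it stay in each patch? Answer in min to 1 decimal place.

9.0 min

Optimal t* satisfies g'(t*) = g(t*)/(T + t*).
g'(t) = 370·27/(t + 27)². Setting 370·27/(t+27)² = 370t/[(t+27)(3+t)] gives 27(3+t) = t(t+27), so t² = 27×3 = 81.
t* = √81 = 9 min.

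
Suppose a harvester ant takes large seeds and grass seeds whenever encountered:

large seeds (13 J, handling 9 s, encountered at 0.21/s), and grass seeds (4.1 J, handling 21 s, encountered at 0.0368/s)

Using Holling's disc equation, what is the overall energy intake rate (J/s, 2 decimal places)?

0.79 J/s

R = (0.21×13 + 0.0368×4.1) / (1 + 0.21×9 + 0.0368×21) = 2.881/3.663 = 0.7865 J/s.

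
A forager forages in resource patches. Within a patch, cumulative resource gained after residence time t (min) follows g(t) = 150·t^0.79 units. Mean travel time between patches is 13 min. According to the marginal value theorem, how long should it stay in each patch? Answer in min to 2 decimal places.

48.90 min

By the marginal value theorem, leave when the instantaneous gain rate g'(t) equals the habitat-wide average g(t)/(T + t).
g'(t) = 0.79·150·t^-0.21. Setting 0.79·150·t^-0.21 = 150·t^0.79/(13+t) gives 0.79(13+t) = t, so 0.21·t = 0.79×13.
t* = 0.79×13/0.21 = 48.9 min.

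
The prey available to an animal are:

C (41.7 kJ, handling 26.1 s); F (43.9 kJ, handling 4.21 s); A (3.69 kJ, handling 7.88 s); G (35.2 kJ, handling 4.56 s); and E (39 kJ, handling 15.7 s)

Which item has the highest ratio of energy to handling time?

Profitability E/h (kJ/s): C = 41.7/26.1 = 1.6, F = 43.9/4.21 = 10.4, A = 3.69/7.88 = 0.468, G = 35.2/4.56 = 7.72, E = 39/15.7 = 2.48.
Ranked: F > G > E > C > A.

F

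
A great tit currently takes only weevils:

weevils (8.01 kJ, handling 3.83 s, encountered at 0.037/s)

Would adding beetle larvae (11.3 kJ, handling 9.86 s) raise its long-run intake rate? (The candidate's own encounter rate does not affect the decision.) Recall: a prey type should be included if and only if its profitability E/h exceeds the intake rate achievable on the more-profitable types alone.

On weevils alone, R = ΣλE/(1+Σλh) = 0.2964/1.142 = 0.2596 kJ/s.
Profitability of beetle larvae: 11.3/9.86 = 1.146 kJ/s.
Since 1.146 > R, including beetle larvae increases the long-run rate.

Yes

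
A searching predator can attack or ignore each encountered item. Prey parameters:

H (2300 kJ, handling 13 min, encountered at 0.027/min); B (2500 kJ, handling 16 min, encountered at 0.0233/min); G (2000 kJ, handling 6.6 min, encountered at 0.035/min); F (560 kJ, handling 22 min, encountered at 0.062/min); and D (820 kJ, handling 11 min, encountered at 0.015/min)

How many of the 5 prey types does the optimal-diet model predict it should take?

Rank by E/h (kJ/min): G 303, H 177, B 156, D 74.5, F 25.5. Include each in turn until the next type's E/h falls below the running intake rate.
Rate on top 1: 56.86. H: 177 > 56.86 → include.
Rate on top 2: 83.5. B: 156 > 83.5 → include.
Rate on top 3: 97.38. D: 74.5 < 97.38 → exclude; stop.
Optimal diet: G, H, B — 3 of 5 types.

3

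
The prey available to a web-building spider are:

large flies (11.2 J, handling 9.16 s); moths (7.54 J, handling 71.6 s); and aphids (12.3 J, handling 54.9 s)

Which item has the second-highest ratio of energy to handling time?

In descending order of E/h:
large flies: 11.2/9.16 = 1.22 J/s
aphids: 12.3/54.9 = 0.224 J/s
moths: 7.54/71.6 = 0.105 J/s

aphids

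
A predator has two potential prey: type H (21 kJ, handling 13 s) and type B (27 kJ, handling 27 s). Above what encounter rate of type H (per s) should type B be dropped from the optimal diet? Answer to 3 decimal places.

Drop type B once their profitability E₂/h₂ falls below the rate achievable on type H alone: E₂/h₂ = λE₁/(1 + λh₁).
Solve for λ: λE₁h₂ = E₂(1 + λh₁) → λ(E₁h₂ − E₂h₁) = E₂ → λ = E₂/(E₁h₂ − E₂h₁).
λ = 27/(21×27 − 27×13) = 27/216 = 0.125 per s.

0.125 per s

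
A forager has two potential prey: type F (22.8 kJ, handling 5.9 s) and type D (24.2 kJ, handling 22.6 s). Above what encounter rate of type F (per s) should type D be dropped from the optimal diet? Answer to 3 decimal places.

The zero-one rule: include type D iff E₂/h₂ > λE₁/(1+λh₁). Equality gives the switch point.
λE₁h₂ = E₂ + λE₂h₁ ⇒ λ = E₂/(E₁h₂ − E₂h₁) = 24.2/(515.3 − 142.8) = 0.06497 per s.

0.065 per s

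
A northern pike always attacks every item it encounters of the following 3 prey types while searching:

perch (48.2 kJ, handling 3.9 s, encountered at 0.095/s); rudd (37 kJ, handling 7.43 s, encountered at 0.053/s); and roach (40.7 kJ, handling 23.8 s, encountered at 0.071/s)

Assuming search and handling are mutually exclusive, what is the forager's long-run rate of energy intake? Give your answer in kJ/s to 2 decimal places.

2.73 kJ/s

Energy encountered per unit search time: 0.095×48.2 + 0.053×37 + 0.071×40.7 = 9.43 kJ/s.
Handling time per unit search time: 0.095×3.9 + 0.053×7.43 + 0.071×23.8 = 2.454.
Rate = 9.43/(1 + 2.454) = 2.73 kJ/s.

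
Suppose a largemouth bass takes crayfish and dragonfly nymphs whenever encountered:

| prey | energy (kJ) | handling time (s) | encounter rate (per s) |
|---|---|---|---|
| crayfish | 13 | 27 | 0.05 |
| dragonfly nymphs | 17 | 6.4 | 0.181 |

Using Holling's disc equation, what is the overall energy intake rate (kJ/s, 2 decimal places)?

Energy encountered per unit search time: 0.05×13 + 0.181×17 = 3.727 kJ/s.
Handling time per unit search time: 0.05×27 + 0.181×6.4 = 2.508.
Rate = 3.727/(1 + 2.508) = 1.062 kJ/s.

1.06 kJ/s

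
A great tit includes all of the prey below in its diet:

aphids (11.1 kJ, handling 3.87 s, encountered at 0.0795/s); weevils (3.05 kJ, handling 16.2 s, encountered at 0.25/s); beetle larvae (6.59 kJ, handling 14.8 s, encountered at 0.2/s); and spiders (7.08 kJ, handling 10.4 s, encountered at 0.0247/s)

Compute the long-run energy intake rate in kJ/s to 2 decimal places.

Energy encountered per unit search time: 0.0795×11.1 + 0.25×3.05 + 0.2×6.59 + 0.0247×7.08 = 3.138 kJ/s.
Handling time per unit search time: 0.0795×3.87 + 0.25×16.2 + 0.2×14.8 + 0.0247×10.4 = 7.575.
Rate = 3.138/(1 + 7.575) = 0.3659 kJ/s.

0.37 kJ/s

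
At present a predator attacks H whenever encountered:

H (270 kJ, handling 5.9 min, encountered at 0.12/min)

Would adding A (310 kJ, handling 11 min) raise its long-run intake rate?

Current rate: (0.12×270)/(1 + 0.12×5.9) = 18.97 kJ/min.
Profitability of A: 310/11 = 28.18 kJ/min.
28.18 > 18.97, so adding A raises the average — include it.

Yes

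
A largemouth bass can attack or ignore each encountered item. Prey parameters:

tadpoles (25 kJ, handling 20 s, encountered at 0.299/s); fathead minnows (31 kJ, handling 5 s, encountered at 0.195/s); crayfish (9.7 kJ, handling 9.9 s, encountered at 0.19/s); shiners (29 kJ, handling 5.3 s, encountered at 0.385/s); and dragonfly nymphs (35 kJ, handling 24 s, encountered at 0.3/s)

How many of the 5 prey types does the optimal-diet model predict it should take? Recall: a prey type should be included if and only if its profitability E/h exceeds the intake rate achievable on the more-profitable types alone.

2

Profitabilities (E/h, kJ/s): fathead minnows 6.2, shiners 5.47, dragonfly nymphs 1.46, tadpoles 1.25, crayfish 0.98. Add prey in this order while the next type's profitability exceeds the intake rate on those already taken.
Rate on top 1: 3.061. shiners: 5.47 > 3.061 → include.
Rate on top 2: 4.286. dragonfly nymphs: 1.46 < 4.286 → exclude; stop.
Optimal diet: fathead minnows, shiners — 2 of 5 types.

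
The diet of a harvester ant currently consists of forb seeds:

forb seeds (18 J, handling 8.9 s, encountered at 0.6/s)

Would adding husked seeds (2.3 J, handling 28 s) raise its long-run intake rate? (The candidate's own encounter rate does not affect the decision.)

No

Current rate: (0.6×18)/(1 + 0.6×8.9) = 1.703 J/s.
Profitability of husked seeds: 2.3/28 = 0.08214 J/s.
Since 0.08214 < R, time spent handling husked seeds is better spent searching.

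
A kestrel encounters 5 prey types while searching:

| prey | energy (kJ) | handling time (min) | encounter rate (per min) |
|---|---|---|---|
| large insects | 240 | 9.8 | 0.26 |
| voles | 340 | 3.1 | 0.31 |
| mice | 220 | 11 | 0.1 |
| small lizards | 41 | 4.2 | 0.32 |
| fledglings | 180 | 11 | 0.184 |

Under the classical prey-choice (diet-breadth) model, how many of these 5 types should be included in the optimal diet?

Profitabilities (E/h, kJ/min): voles 110, large insects 24.5, mice 20, fledglings 16.4, small lizards 9.76. Add prey in this order while the next type's profitability exceeds the intake rate on those already taken.
Rate on top 1: 53.75. large insects: 24.5 < 53.75 → exclude; stop.
Optimal diet: voles — 1 of 5 types.

1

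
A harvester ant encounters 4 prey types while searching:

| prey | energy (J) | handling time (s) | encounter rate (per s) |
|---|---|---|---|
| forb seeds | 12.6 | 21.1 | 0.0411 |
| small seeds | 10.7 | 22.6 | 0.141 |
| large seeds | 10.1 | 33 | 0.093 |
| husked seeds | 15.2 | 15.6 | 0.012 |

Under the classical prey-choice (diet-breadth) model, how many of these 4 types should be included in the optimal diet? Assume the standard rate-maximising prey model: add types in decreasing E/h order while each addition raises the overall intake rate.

Rank by E/h (J/s): husked seeds 0.974, forb seeds 0.597, small seeds 0.473, large seeds 0.306. Include each in turn until the next type's E/h falls below the running intake rate.
Rate on top 1: 0.1536. forb seeds: 0.597 > 0.1536 → include.
Rate on top 2: 0.3409. small seeds: 0.473 > 0.3409 → include.
Rate on top 3: 0.4215. large seeds: 0.306 < 0.4215 → exclude; stop.
Optimal diet: husked seeds, forb seeds, small seeds — 3 of 4 types.

3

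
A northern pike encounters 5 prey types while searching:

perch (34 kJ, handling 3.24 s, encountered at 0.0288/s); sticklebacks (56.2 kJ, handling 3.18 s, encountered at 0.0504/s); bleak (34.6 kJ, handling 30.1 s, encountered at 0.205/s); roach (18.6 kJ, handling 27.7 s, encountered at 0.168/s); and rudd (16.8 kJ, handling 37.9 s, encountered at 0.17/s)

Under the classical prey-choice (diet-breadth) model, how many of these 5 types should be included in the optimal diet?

2

Profitabilities (E/h, kJ/s): sticklebacks 17.7, perch 10.5, bleak 1.15, roach 0.671, rudd 0.443. Add prey in this order while the next type's profitability exceeds the intake rate on those already taken.
Rate on top 1: 2.441. perch: 10.5 > 2.441 → include.
Rate on top 2: 3.041. bleak: 1.15 < 3.041 → exclude; stop.
Optimal diet: sticklebacks, perch — 2 of 5 types.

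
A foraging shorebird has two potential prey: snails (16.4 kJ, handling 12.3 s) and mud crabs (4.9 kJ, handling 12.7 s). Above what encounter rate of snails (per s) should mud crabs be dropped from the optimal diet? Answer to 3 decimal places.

At the threshold, the rate on snails alone equals the profitability of mud crabs: λ·16.4/(1 + λ·12.3) = 4.9/12.7 = 0.3858.
Rearranging, λ(16.4 − 0.3858×12.3) = 0.3858, so λ = 0.3858/11.65 = 0.03311 per s.

0.033 per s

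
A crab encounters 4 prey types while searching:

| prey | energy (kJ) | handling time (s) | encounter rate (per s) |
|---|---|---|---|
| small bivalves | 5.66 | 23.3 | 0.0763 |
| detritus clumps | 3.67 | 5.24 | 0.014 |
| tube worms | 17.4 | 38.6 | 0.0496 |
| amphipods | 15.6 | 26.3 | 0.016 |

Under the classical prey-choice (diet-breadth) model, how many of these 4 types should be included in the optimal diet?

3

Profitabilities (E/h, kJ/s): detritus clumps 0.7, amphipods 0.593, tube worms 0.451, small bivalves 0.243. Add prey in this order while the next type's profitability exceeds the intake rate on those already taken.
Rate on top 1: 0.04787. amphipods: 0.593 > 0.04787 → include.
Rate on top 2: 0.2014. tube worms: 0.451 > 0.2014 → include.
Rate on top 3: 0.3415. small bivalves: 0.243 < 0.3415 → exclude; stop.
Optimal diet: detritus clumps, amphipods, tube worms — 3 of 4 types.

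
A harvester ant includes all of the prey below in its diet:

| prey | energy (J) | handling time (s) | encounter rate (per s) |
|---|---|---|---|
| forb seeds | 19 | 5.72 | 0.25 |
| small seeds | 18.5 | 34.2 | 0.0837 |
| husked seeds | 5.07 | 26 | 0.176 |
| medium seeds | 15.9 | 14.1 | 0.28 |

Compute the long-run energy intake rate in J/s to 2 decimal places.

0.84 J/s

R = (0.25×19 + 0.0837×18.5 + 0.176×5.07 + 0.28×15.9) / (1 + 0.25×5.72 + 0.0837×34.2 + 0.176×26 + 0.28×14.1) = 11.64/13.82 = 0.8427 J/s.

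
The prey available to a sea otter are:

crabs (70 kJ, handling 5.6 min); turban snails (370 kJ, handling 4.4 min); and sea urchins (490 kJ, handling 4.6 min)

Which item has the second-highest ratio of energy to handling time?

In descending order of E/h:
sea urchins: 490/4.6 = 107 kJ/min
turban snails: 370/4.4 = 84.1 kJ/min
crabs: 70/5.6 = 12.5 kJ/min

turban snails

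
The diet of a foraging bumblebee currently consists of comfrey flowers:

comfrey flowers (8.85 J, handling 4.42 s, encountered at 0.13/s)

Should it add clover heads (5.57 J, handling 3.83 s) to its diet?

Yes

On comfrey flowers alone, R = ΣλE/(1+Σλh) = 1.151/1.575 = 0.7307 J/s.
clover heads: E/h = 5.57/3.83 = 1.454 J/s.
Since 1.454 > R, including clover heads increases the long-run rate.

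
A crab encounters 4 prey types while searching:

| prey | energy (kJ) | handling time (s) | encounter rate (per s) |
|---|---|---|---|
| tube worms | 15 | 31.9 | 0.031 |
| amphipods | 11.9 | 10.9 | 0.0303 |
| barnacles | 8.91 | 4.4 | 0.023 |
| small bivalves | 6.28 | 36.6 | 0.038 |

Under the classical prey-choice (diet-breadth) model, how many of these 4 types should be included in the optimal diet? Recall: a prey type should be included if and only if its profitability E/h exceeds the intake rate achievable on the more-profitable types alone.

Profitabilities (E/h, kJ/s): barnacles 2.02, amphipods 1.09, tube worms 0.47, small bivalves 0.172. Add prey in this order while the next type's profitability exceeds the intake rate on those already taken.
Rate on top 1: 0.1861. amphipods: 1.09 > 0.1861 → include.
Rate on top 2: 0.395. tube worms: 0.47 > 0.395 → include.
Rate on top 3: 0.4258. small bivalves: 0.172 < 0.4258 → exclude; stop.
Optimal diet: barnacles, amphipods, tube worms — 3 of 4 types.

3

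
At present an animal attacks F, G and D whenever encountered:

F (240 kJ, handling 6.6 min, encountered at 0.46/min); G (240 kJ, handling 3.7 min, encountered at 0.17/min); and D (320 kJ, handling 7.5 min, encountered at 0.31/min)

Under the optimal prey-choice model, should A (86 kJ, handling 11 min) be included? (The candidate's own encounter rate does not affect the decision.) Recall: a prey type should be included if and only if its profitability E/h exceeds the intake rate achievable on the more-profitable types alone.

Intake rate on the current diet: R = (0.46×240 + 0.17×240 + 0.31×320) / (1 + 0.46×6.6 + 0.17×3.7 + 0.31×7.5) = 250.4/6.99 = 35.82 kJ/min.
Profitability of A: 86/11 = 7.818 kJ/min.
7.818 < 35.82, so adding A would lower the average — exclude it.

No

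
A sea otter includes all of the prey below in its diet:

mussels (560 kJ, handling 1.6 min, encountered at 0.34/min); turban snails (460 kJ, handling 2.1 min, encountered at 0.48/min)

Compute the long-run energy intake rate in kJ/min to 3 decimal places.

Energy encountered per unit search time: 0.34×560 + 0.48×460 = 411.2 kJ/min.
Handling time per unit search time: 0.34×1.6 + 0.48×2.1 = 1.552.
Rate = 411.2/(1 + 1.552) = 161.1 kJ/min.

161.129 kJ/min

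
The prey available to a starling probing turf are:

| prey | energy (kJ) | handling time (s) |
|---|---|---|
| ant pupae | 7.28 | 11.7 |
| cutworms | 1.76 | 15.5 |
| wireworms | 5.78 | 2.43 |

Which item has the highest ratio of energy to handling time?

In descending order of E/h:
wireworms: 5.78/2.43 = 2.38 kJ/s
ant pupae: 7.28/11.7 = 0.622 kJ/s
cutworms: 1.76/15.5 = 0.114 kJ/s

wireworms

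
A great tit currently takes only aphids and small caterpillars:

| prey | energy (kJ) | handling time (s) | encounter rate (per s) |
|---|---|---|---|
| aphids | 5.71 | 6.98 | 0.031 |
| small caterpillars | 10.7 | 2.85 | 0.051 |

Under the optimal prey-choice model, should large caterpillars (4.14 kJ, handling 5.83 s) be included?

Yes

On aphids and small caterpillars alone, R = ΣλE/(1+Σλh) = 0.7227/1.362 = 0.5307 kJ/s.
Profitability of large caterpillars: 4.14/5.83 = 0.7101 kJ/s.
Since 0.7101 > R, including large caterpillars increases the long-run rate.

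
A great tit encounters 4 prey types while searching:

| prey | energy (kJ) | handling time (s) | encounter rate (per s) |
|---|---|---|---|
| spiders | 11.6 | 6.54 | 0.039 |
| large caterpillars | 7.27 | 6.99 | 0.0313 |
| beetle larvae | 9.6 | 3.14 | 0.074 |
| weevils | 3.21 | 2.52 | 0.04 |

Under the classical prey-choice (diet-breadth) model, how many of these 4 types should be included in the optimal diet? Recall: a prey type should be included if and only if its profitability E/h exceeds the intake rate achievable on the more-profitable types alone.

4

Rank by E/h (kJ/s): beetle larvae 3.06, spiders 1.77, weevils 1.27, large caterpillars 1.04. Include each in turn until the next type's E/h falls below the running intake rate.
Rate on top 1: 0.5765. spiders: 1.77 > 0.5765 → include.
Rate on top 2: 0.7818. weevils: 1.27 > 0.7818 → include.
Rate on top 3: 0.813. large caterpillars: 1.04 > 0.813 → include.
Optimal diet: beetle larvae, spiders, weevils, large caterpillars — 4 of 4 types.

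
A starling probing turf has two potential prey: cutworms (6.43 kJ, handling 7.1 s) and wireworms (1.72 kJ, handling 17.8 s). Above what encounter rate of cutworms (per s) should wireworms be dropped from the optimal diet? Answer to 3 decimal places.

The zero-one rule: include wireworms iff E₂/h₂ > λE₁/(1+λh₁). Equality gives the switch point.
λE₁h₂ = E₂ + λE₂h₁ ⇒ λ = E₂/(E₁h₂ − E₂h₁) = 1.72/(114.5 − 12.21) = 0.01682 per s.

0.017 per s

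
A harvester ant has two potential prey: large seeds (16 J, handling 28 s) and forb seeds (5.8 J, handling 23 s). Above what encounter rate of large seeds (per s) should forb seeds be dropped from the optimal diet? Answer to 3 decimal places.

0.028 per s

At the threshold, the rate on large seeds alone equals the profitability of forb seeds: λ·16/(1 + λ·28) = 5.8/23 = 0.2522.
Rearranging, λ(16 − 0.2522×28) = 0.2522, so λ = 0.2522/8.939 = 0.02821 per s.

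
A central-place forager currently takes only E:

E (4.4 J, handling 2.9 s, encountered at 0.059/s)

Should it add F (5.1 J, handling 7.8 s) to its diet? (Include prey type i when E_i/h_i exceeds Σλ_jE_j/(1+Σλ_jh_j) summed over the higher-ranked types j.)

Current rate: (0.059×4.4)/(1 + 0.059×2.9) = 0.2217 J/s.
Profitability of F: 5.1/7.8 = 0.6538 J/s.
0.6538 > 0.2217, so adding F raises the average — include it.

Yes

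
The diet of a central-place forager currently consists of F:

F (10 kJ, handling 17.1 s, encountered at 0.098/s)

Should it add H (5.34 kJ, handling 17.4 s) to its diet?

Intake rate on the current diet: R = (0.098×10) / (1 + 0.098×17.1) = 0.98/2.676 = 0.3662 kJ/s.
Profitability of H: 5.34/17.4 = 0.3069 kJ/s.
0.3069 < 0.3662, so adding H would lower the average — exclude it.

No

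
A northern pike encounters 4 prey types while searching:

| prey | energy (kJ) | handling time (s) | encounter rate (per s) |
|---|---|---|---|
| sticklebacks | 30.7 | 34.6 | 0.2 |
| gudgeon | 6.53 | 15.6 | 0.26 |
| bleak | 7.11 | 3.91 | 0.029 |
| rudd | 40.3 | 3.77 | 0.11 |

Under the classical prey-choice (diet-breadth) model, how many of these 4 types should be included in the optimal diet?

1

E/h in descending order: rudd 10.7, bleak 1.82, sticklebacks 0.887, gudgeon 0.419 kJ/s. The optimal diet is the largest prefix of this list for which every included type satisfies E_i/h_i > R on the types above it.
Rate on top 1: 3.134. bleak: 1.82 < 3.134 → exclude; stop.
Optimal diet: rudd — 1 of 4 types.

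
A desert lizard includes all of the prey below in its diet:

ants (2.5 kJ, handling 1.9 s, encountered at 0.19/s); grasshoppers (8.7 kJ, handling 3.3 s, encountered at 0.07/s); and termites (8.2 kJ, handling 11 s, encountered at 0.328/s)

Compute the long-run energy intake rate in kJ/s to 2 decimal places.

Energy encountered per unit search time: 0.19×2.5 + 0.07×8.7 + 0.328×8.2 = 3.774 kJ/s.
Handling time per unit search time: 0.19×1.9 + 0.07×3.3 + 0.328×11 = 4.2.
Rate = 3.774/(1 + 4.2) = 0.7257 kJ/s.

0.73 kJ/s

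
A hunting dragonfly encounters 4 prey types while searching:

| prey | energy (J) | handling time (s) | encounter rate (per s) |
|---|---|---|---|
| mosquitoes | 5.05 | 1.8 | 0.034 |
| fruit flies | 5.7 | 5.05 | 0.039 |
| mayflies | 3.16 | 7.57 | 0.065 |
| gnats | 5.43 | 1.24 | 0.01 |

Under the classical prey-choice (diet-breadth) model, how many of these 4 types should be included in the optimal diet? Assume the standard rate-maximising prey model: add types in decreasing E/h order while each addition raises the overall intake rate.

Profitabilities (E/h, J/s): gnats 4.38, mosquitoes 2.81, fruit flies 1.13, mayflies 0.417. Add prey in this order while the next type's profitability exceeds the intake rate on those already taken.
Rate on top 1: 0.05363. mosquitoes: 2.81 > 0.05363 → include.
Rate on top 2: 0.2105. fruit flies: 1.13 > 0.2105 → include.
Rate on top 3: 0.3528. mayflies: 0.417 > 0.3528 → include.
Optimal diet: gnats, mosquitoes, fruit flies, mayflies — 4 of 4 types.

4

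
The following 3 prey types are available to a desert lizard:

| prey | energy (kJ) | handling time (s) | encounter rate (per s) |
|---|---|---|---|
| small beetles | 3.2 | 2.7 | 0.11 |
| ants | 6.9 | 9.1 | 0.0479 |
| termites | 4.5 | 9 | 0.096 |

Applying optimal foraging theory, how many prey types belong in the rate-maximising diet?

3

E/h in descending order: small beetles 1.19, ants 0.758, termites 0.5 kJ/s. The optimal diet is the largest prefix of this list for which every included type satisfies E_i/h_i > R on the types above it.
Rate on top 1: 0.2714. ants: 0.758 > 0.2714 → include.
Rate on top 2: 0.3939. termites: 0.5 > 0.3939 → include.
Optimal diet: small beetles, ants, termites — 3 of 3 types.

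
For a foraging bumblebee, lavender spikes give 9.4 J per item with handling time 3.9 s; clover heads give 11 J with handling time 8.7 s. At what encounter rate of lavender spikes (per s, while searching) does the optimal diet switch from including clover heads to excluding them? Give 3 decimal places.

0.283 per s

Drop clover heads once their profitability E₂/h₂ falls below the rate achievable on lavender spikes alone: E₂/h₂ = λE₁/(1 + λh₁).
Solve for λ: λE₁h₂ = E₂(1 + λh₁) → λ(E₁h₂ − E₂h₁) = E₂ → λ = E₂/(E₁h₂ − E₂h₁).
λ = 11/(9.4×8.7 − 11×3.9) = 11/38.88 = 0.2829 per s.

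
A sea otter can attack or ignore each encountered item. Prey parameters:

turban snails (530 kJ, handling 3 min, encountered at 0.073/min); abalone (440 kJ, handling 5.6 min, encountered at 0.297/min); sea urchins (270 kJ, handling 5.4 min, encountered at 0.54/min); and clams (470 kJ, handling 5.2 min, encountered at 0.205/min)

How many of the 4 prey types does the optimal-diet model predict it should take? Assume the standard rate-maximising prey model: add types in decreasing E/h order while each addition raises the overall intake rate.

E/h in descending order: turban snails 177, clams 90.4, abalone 78.6, sea urchins 50 kJ/min. The optimal diet is the largest prefix of this list for which every included type satisfies E_i/h_i > R on the types above it.
Rate on top 1: 31.74. clams: 90.4 > 31.74 → include.
Rate on top 2: 59.1. abalone: 78.6 > 59.1 → include.
Rate on top 3: 67.3. sea urchins: 50 < 67.3 → exclude; stop.
Optimal diet: turban snails, clams, abalone — 3 of 4 types.

3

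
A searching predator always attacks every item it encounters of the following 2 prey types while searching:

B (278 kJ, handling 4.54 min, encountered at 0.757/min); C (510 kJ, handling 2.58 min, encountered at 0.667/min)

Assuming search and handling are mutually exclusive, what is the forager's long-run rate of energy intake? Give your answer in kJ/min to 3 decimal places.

89.420 kJ/min

R = Σλ_iE_i / (1 + Σλ_ih_i)
Numerator: 0.757×278 + 0.667×510 = 550.6
Denominator: 1 + 0.757×4.54 + 0.667×2.58 = 6.158
R = 550.6/6.158 = 89.42 kJ/min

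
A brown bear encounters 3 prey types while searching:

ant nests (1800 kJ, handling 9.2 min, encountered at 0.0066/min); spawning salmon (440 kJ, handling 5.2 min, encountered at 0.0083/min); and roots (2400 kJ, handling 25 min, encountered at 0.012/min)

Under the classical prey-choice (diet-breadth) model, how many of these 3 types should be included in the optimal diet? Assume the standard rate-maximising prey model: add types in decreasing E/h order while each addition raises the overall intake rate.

E/h in descending order: ant nests 196, roots 96, spawning salmon 84.6 kJ/min. The optimal diet is the largest prefix of this list for which every included type satisfies E_i/h_i > R on the types above it.
Rate on top 1: 11.2. roots: 96 > 11.2 → include.
Rate on top 2: 29.9. spawning salmon: 84.6 > 29.9 → include.
Optimal diet: ant nests, roots, spawning salmon — 3 of 3 types.

3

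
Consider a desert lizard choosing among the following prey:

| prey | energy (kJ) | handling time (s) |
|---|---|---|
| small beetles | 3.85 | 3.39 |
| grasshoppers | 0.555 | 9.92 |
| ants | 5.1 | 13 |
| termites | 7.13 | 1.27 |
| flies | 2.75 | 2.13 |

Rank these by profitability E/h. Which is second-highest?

In descending order of E/h:
termites: 7.13/1.27 = 5.61 kJ/s
flies: 2.75/2.13 = 1.29 kJ/s
small beetles: 3.85/3.39 = 1.14 kJ/s
ants: 5.1/13 = 0.392 kJ/s
grasshoppers: 0.555/9.92 = 0.0559 kJ/s

flies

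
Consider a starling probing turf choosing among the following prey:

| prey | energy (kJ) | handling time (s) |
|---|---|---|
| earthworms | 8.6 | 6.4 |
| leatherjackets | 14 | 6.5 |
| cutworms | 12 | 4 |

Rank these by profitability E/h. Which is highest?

In descending order of E/h:
cutworms: 12/4 = 3 kJ/s
leatherjackets: 14/6.5 = 2.15 kJ/s
earthworms: 8.6/6.4 = 1.34 kJ/s

cutworms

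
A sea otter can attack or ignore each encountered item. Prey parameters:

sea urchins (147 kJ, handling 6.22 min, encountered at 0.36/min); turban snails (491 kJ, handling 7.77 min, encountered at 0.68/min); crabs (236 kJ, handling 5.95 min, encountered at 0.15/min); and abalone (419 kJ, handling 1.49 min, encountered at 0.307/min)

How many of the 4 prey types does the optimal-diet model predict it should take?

Rank by E/h (kJ/min): abalone 281, turban snails 63.2, crabs 39.7, sea urchins 23.6. Include each in turn until the next type's E/h falls below the running intake rate.
Rate on top 1: 88.26. turban snails: 63.2 < 88.26 → exclude; stop.
Optimal diet: abalone — 1 of 4 types.

1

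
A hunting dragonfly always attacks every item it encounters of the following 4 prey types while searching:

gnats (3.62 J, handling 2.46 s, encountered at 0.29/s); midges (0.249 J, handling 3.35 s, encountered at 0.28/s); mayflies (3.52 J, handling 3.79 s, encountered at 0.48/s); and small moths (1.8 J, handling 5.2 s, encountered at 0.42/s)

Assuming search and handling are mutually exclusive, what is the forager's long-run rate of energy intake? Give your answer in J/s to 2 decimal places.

0.54 J/s

R = Σλ_iE_i / (1 + Σλ_ih_i)
Numerator: 0.29×3.62 + 0.28×0.249 + 0.48×3.52 + 0.42×1.8 = 3.565
Denominator: 1 + 0.29×2.46 + 0.28×3.35 + 0.48×3.79 + 0.42×5.2 = 6.655
R = 3.565/6.655 = 0.5357 J/s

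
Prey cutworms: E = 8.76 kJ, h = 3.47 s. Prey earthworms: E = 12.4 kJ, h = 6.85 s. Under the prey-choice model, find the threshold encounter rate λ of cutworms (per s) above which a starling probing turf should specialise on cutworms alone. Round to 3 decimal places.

0.730 per s

The zero-one rule: include earthworms iff E₂/h₂ > λE₁/(1+λh₁). Equality gives the switch point.
λE₁h₂ = E₂ + λE₂h₁ ⇒ λ = E₂/(E₁h₂ − E₂h₁) = 12.4/(60.01 − 43.03) = 0.7304 per s.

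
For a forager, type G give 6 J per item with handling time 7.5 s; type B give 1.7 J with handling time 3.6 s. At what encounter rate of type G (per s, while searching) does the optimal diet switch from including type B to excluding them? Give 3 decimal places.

0.192 per s

At the threshold, the rate on type G alone equals the profitability of type B: λ·6/(1 + λ·7.5) = 1.7/3.6 = 0.4722.
Rearranging, λ(6 − 0.4722×7.5) = 0.4722, so λ = 0.4722/2.458 = 0.1921 per s.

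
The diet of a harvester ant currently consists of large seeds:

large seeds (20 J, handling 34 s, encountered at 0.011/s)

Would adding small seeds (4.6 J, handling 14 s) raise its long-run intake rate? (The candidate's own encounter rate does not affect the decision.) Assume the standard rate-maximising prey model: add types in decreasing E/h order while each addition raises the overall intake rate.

Yes

Intake rate on the current diet: R = (0.011×20) / (1 + 0.011×34) = 0.22/1.374 = 0.1601 J/s.
Profitability of small seeds: 4.6/14 = 0.3286 J/s.
0.3286 > 0.1601, so adding small seeds raises the average — include it.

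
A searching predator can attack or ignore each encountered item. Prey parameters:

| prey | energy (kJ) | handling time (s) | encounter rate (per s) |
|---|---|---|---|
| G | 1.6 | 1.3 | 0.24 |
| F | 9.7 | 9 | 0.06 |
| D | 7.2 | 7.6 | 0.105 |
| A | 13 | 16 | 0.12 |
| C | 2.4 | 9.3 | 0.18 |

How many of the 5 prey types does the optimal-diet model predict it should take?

E/h in descending order: G 1.23, F 1.08, D 0.947, A 0.812, C 0.258 kJ/s. The optimal diet is the largest prefix of this list for which every included type satisfies E_i/h_i > R on the types above it.
Rate on top 1: 0.2927. F: 1.08 > 0.2927 → include.
Rate on top 2: 0.5216. D: 0.947 > 0.5216 → include.
Rate on top 3: 0.6498. A: 0.812 > 0.6498 → include.
Rate on top 4: 0.7182. C: 0.258 < 0.7182 → exclude; stop.
Optimal diet: G, F, D, A — 4 of 5 types.

4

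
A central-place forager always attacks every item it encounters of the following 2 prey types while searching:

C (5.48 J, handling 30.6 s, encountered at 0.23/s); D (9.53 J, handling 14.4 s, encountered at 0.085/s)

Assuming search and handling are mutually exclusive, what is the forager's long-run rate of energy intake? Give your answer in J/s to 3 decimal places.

0.224 J/s

R = Σλ_iE_i / (1 + Σλ_ih_i)
Numerator: 0.23×5.48 + 0.085×9.53 = 2.07
Denominator: 1 + 0.23×30.6 + 0.085×14.4 = 9.262
R = 2.07/9.262 = 0.2235 J/s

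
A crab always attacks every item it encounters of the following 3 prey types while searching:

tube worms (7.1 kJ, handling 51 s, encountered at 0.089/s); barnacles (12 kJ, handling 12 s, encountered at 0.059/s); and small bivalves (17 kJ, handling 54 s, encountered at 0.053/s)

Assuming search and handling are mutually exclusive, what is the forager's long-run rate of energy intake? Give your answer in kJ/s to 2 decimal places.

0.25 kJ/s

Energy encountered per unit search time: 0.089×7.1 + 0.059×12 + 0.053×17 = 2.241 kJ/s.
Handling time per unit search time: 0.089×51 + 0.059×12 + 0.053×54 = 8.109.
Rate = 2.241/(1 + 8.109) = 0.246 kJ/s.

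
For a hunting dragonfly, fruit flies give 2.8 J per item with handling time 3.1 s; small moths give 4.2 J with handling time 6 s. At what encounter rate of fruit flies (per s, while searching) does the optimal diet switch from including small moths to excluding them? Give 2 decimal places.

The zero-one rule: include small moths iff E₂/h₂ > λE₁/(1+λh₁). Equality gives the switch point.
λE₁h₂ = E₂ + λE₂h₁ ⇒ λ = E₂/(E₁h₂ − E₂h₁) = 4.2/(16.8 − 13.02) = 1.111 per s.

1.11 per s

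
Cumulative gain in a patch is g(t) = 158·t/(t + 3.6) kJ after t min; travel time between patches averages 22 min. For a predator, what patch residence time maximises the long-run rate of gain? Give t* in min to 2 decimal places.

By the marginal value theorem, leave when the instantaneous gain rate g'(t) equals the habitat-wide average g(t)/(T + t).
g'(t) = 158·3.6/(t + 3.6)². Setting 158·3.6/(t+3.6)² = 158t/[(t+3.6)(22+t)] gives 3.6(22+t) = t(t+3.6), so t² = 3.6×22 = 79.2.
t* = √79.2 = 8.899 min.

8.90 min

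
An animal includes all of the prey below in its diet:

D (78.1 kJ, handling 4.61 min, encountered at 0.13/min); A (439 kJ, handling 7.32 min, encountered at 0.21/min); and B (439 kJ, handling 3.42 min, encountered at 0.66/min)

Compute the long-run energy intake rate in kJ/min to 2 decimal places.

Energy encountered per unit search time: 0.13×78.1 + 0.21×439 + 0.66×439 = 392.1 kJ/min.
Handling time per unit search time: 0.13×4.61 + 0.21×7.32 + 0.66×3.42 = 4.394.
Rate = 392.1/(1 + 4.394) = 72.69 kJ/min.

72.69 kJ/min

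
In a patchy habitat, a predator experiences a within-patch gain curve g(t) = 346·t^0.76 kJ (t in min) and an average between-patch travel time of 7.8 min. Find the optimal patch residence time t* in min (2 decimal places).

24.70 min

Maximise g(t)/(T+t): set derivative to zero → g'(t)(T+t) = g(t).
g'(t) = 0.76·346·t^-0.24. Setting 0.76·346·t^-0.24 = 346·t^0.76/(7.8+t) gives 0.76(7.8+t) = t, so 0.24·t = 0.76×7.8.
t* = 0.76×7.8/0.24 = 24.7 min.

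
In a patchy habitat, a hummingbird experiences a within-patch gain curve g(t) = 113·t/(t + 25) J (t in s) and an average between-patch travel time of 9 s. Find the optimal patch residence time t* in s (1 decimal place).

Maximise g(t)/(T+t): set derivative to zero → g'(t)(T+t) = g(t).
g'(t) = 113·25/(t + 25)². Setting 113·25/(t+25)² = 113t/[(t+25)(9+t)] gives 25(9+t) = t(t+25), so t² = 25×9 = 225.
t* = √225 = 15 s.

15.0 s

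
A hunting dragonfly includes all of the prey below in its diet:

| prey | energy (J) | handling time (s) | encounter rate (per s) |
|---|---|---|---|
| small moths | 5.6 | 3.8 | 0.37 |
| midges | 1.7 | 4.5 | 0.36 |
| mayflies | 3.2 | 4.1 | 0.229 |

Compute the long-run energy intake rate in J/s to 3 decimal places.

0.688 J/s

R = Σλ_iE_i / (1 + Σλ_ih_i)
Numerator: 0.37×5.6 + 0.36×1.7 + 0.229×3.2 = 3.417
Denominator: 1 + 0.37×3.8 + 0.36×4.5 + 0.229×4.1 = 4.965
R = 3.417/4.965 = 0.6882 J/s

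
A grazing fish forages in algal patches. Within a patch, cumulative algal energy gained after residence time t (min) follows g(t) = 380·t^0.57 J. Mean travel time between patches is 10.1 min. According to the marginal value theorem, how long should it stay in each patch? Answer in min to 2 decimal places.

Maximise g(t)/(T+t): set derivative to zero → g'(t)(T+t) = g(t).
g'(t) = 0.57·380·t^-0.43. Setting 0.57·380·t^-0.43 = 380·t^0.57/(10.1+t) gives 0.57(10.1+t) = t, so 0.43·t = 0.57×10.1.
t* = 0.57×10.1/0.43 = 13.39 min.

13.39 min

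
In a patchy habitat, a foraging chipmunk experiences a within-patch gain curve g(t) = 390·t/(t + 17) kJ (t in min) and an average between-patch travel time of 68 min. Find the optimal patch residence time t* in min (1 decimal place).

Optimal t* satisfies g'(t*) = g(t*)/(T + t*).
g'(t) = 390·17/(t + 17)². Setting 390·17/(t+17)² = 390t/[(t+17)(68+t)] gives 17(68+t) = t(t+17), so t² = 17×68 = 1156.
t* = √1156 = 34 min.

34.0 min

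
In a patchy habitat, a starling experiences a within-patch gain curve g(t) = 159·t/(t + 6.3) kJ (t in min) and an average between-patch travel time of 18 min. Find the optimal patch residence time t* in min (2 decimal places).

10.65 min

Maximise g(t)/(T+t): set derivative to zero → g'(t)(T+t) = g(t).
g'(t) = 159·6.3/(t + 6.3)². Setting 159·6.3/(t+6.3)² = 159t/[(t+6.3)(18+t)] gives 6.3(18+t) = t(t+6.3), so t² = 6.3×18 = 113.4.
t* = √113.4 = 10.65 min.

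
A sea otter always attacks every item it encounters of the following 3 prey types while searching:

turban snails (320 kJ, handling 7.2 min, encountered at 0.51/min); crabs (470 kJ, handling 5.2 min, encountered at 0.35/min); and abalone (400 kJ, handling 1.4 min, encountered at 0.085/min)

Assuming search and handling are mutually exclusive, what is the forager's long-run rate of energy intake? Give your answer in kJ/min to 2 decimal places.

54.71 kJ/min

R = (0.51×320 + 0.35×470 + 0.085×400) / (1 + 0.51×7.2 + 0.35×5.2 + 0.085×1.4) = 361.7/6.611 = 54.71 kJ/min.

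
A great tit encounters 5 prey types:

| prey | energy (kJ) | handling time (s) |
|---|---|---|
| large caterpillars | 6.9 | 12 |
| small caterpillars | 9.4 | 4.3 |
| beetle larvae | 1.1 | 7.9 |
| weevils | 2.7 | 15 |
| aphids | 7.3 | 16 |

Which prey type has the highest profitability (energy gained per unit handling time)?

small caterpillars

Profitability E/h (kJ/s): large caterpillars = 6.9/12 = 0.575, small caterpillars = 9.4/4.3 = 2.19, beetle larvae = 1.1/7.9 = 0.139, weevils = 2.7/15 = 0.18, aphids = 7.3/16 = 0.456.
Ranked: small caterpillars > large caterpillars > aphids > weevils > beetle larvae.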